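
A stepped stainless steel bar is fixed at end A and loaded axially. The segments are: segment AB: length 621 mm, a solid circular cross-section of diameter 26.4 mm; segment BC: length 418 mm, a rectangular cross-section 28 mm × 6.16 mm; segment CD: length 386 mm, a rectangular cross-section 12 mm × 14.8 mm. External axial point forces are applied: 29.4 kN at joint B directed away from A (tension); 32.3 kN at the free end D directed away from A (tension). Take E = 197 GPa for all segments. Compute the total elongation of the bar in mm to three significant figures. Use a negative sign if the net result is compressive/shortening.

Internal axial forces (sectioning from the free end, tension +): N_CD = 32.3 kN, N_BC = 32.3 kN, N_AB = 61.7 kN.
A_AB = 547.4 mm².
A_BC = 172.5 mm².
A_CD = 177.6 mm².
δ_AB = 61700·621/(547.4·197000) = 0.3553 mm
δ_BC = 32300·418/(172.5·197000) = 0.3974 mm
δ_CD = 32300·386/(177.6·197000) = 0.3564 mm
δ = Σδ_i = 1.109 mm.

1.11 mm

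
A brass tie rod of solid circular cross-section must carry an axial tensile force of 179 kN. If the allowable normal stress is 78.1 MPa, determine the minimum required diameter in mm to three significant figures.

54.0 mm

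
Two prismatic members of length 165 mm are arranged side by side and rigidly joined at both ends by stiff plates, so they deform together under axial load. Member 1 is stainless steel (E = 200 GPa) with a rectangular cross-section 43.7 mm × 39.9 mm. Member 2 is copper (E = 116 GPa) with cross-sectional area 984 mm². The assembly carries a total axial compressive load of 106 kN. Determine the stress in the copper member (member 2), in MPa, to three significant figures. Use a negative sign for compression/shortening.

-26.6 MPa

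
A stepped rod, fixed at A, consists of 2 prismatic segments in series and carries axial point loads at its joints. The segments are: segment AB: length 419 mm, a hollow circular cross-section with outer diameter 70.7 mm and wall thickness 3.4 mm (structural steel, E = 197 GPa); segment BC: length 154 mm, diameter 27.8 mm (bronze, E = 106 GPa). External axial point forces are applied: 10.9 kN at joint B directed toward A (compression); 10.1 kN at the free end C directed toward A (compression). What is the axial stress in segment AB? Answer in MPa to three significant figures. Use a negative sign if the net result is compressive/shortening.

-29.2 MPa

Internal axial forces (sectioning from the free end, tension +): N_BC = -10.1 kN, N_AB = -21 kN.
A_AB = 718.9 mm².
σ_AB = N_AB/A_AB = -21000/718.9 = -29.21 MPa.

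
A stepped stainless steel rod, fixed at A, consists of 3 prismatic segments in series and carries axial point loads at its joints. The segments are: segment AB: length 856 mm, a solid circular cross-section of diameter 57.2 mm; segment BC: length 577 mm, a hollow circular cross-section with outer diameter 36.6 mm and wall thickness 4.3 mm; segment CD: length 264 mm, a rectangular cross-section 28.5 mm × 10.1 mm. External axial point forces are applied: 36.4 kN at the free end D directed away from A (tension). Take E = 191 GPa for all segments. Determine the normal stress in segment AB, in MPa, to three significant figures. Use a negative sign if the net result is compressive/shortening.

14.2 MPa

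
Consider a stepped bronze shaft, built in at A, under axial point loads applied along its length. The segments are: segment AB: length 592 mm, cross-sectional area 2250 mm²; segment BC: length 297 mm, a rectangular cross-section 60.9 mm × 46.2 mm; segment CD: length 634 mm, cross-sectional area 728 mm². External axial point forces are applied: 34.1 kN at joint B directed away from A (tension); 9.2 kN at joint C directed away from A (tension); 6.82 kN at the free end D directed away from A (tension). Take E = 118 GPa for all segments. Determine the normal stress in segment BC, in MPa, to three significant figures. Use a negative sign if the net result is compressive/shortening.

Internal axial forces (sectioning from the free end, tension +): N_CD = 6.82 kN, N_BC = 16.02 kN, N_AB = 50.12 kN.
A_BC = 2814 mm².
σ_BC = N_BC/A_BC = 16020/2814 = 5.694 MPa.

5.69 MPa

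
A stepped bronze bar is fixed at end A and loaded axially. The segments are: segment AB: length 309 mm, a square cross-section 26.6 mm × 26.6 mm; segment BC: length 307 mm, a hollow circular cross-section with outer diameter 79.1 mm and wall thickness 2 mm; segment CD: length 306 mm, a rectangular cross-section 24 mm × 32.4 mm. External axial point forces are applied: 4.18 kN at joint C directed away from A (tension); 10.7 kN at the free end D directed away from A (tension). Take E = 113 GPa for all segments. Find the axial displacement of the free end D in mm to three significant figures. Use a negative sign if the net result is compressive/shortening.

0.178 mm

Internal axial forces (sectioning from the free end, tension +): N_CD = 10.7 kN, N_BC = 14.88 kN, N_AB = 14.88 kN.
A_AB = 707.6 mm².
A_BC = 484.4 mm².
A_CD = 777.6 mm².
δ_AB = 14880·309/(707.6·113000) = 0.05751 mm
δ_BC = 14880·307/(484.4·113000) = 0.08345 mm
δ_CD = 10700·306/(777.6·113000) = 0.03726 mm
δ = Σδ_i = 0.1782 mm.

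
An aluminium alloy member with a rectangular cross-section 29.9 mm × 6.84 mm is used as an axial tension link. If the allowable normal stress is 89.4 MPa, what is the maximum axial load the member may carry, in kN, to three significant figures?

18.3 kN

A = 204.5 mm².
P_max = σ_allow · A = 89.4 · 204.5 = 18280 N = 18.28 kN.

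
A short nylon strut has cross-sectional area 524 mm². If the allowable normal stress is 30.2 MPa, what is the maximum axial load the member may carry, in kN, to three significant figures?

15.8 kN

P_max = σ_allow · A = 30.2 · 524 = 15820 N = 15.82 kN.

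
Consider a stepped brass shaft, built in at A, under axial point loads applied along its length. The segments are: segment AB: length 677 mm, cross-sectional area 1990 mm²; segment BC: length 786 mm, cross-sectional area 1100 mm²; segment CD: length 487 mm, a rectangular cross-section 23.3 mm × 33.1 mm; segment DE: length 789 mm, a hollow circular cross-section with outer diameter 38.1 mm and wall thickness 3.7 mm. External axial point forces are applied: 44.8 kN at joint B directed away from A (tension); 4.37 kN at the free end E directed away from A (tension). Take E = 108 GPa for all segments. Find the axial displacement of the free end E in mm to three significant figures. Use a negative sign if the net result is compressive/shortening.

Internal axial forces (sectioning from the free end, tension +): N_DE = 4.37 kN, N_CD = 4.37 kN, N_BC = 4.37 kN, N_AB = 49.17 kN.
A_CD = 771.2 mm².
A_DE = 399.9 mm².
δ_AB = 49170·677/(1990·108000) = 0.1549 mm
δ_BC = 4370·786/(1100·108000) = 0.02891 mm
δ_CD = 4370·487/(771.2·108000) = 0.02555 mm
δ_DE = 4370·789/(399.9·108000) = 0.07984 mm
δ = Σδ_i = 0.2892 mm.

0.289 mm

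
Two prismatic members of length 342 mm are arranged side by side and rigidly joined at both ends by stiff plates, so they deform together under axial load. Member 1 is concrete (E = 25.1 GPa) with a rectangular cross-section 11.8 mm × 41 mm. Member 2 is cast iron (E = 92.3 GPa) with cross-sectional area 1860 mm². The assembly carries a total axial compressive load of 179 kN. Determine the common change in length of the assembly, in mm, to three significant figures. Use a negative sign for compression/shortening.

A_1 = 483.8 mm².
Equal strain + equilibrium ⇒ each member carries load in proportion to AE: A₁E₁ = 12140000 N, A₂E₂ = 171700000 N, ΣAE = 183800000 N.
δ = PL/ΣAE = -179000·342/183800000 = -0.333 mm.

-0.333 mm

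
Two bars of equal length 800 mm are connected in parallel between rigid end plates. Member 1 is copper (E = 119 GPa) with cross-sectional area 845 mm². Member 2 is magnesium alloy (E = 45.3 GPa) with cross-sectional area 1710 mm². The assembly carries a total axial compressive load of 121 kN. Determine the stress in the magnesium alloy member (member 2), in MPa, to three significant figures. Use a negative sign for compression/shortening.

-30.8 MPa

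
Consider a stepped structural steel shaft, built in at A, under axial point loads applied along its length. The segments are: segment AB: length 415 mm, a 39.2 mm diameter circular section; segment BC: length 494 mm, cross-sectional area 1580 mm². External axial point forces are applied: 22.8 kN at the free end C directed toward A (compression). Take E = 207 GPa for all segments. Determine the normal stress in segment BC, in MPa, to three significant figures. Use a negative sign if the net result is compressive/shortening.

-14.4 MPa

Internal axial forces (sectioning from the free end, tension +): N_BC = -22.8 kN, N_AB = -22.8 kN.
σ_BC = N_BC/A_BC = -22800/1580 = -14.43 MPa.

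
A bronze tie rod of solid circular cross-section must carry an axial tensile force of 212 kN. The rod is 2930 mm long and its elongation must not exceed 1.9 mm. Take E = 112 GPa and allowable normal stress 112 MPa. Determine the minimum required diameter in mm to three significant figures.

61.0 mm

Required area A ≥ P/σ_allow = 212000/112 = 1893 mm².
For a solid circular section, d ≥ √(4A/π) = 49.09 mm.
Elongation limit: A ≥ PL/(Eδ_allow) = 212000·2930/(112000·1.9) = 2919 mm² ⇒ d ≥ 60.96 mm.
The elongation limit governs.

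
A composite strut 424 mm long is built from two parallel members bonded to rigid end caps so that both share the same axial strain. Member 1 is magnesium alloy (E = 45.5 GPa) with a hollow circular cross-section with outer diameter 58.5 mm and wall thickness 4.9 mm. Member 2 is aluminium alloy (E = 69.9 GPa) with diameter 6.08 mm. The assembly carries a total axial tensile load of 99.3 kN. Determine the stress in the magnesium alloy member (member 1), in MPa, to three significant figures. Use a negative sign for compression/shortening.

A_1 = 825.1 mm².
A_2 = 29.03 mm².
Equal strain + equilibrium ⇒ each member carries load in proportion to AE: A₁E₁ = 37540000 N, A₂E₂ = 2029000 N, ΣAE = 39570000 N.
σ₁ = P·E₁/ΣAE = 99300·45500/39570000 = 114.2 MPa.

114 MPa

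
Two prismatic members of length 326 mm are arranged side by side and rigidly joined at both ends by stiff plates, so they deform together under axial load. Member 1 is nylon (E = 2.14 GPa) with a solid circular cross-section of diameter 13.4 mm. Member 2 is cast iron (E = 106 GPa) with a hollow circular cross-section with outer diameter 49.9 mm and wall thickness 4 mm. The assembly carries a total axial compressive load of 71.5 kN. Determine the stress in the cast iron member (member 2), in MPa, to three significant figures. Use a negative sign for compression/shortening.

A_1 = 141 mm².
A_2 = 576.8 mm².
Equal strain + equilibrium ⇒ each member carries load in proportion to AE: A₁E₁ = 301800 N, A₂E₂ = 61140000 N, ΣAE = 61440000 N.
σ₂ = P·E₂/ΣAE = -71500·106000/61440000 = -123.4 MPa.

-123 MPa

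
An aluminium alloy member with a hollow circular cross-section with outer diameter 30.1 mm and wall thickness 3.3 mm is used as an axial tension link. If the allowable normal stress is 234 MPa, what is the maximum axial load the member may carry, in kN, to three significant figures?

65.0 kN

A = 277.8 mm².
P_max = σ_allow · A = 234 · 277.8 = 65020 N = 65.02 kN.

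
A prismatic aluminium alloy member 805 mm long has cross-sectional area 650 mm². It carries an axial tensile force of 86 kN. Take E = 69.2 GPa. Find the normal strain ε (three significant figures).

0.00191

σ = N/A = 132.3 MPa; ε = σ/E = 132.3/69200 = 1.912e-03.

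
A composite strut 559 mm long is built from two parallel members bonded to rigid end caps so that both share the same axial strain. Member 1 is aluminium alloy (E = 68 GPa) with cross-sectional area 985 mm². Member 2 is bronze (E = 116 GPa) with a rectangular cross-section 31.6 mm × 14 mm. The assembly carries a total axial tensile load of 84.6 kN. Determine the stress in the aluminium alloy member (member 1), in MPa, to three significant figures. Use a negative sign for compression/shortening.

48.6 MPa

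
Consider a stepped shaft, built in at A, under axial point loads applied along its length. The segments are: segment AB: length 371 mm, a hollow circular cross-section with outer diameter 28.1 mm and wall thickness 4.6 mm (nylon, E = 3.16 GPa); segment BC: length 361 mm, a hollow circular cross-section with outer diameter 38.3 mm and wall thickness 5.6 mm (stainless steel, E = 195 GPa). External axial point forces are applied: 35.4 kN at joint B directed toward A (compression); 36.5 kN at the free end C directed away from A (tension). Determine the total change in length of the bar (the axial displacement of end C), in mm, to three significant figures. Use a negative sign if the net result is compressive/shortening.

0.498 mm

Internal axial forces (sectioning from the free end, tension +): N_BC = 36.5 kN, N_AB = 1.1 kN.
A_AB = 339.6 mm².
A_BC = 575.3 mm².
δ_AB = 1100·371/(339.6·3160) = 0.3803 mm
δ_BC = 36500·361/(575.3·195000) = 0.1175 mm
δ = Σδ_i = 0.4977 mm.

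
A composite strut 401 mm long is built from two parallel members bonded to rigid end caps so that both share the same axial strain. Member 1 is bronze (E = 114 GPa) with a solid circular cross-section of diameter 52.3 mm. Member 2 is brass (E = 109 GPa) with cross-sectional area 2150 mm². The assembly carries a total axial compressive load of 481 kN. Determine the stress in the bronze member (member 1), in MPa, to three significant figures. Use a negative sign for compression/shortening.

-114 MPa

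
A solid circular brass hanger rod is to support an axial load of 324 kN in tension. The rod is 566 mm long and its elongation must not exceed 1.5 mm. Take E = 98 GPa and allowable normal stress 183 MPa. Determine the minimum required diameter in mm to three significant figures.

47.5 mm

Required area A ≥ P/σ_allow = 324000/183 = 1770 mm².
For a solid circular section, d ≥ √(4A/π) = 47.48 mm.
Elongation limit: A ≥ PL/(Eδ_allow) = 324000·566/(98000·1.5) = 1248 mm² ⇒ d ≥ 39.85 mm.
The stress limit governs.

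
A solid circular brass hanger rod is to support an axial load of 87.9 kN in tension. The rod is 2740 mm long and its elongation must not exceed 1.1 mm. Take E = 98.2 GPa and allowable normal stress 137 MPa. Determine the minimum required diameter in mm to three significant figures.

Required area A ≥ P/σ_allow = 87900/137 = 641.6 mm².
For a solid circular section, d ≥ √(4A/π) = 28.58 mm.
Elongation limit: A ≥ PL/(Eδ_allow) = 87900·2740/(98200·1.1) = 2230 mm² ⇒ d ≥ 53.28 mm.
The elongation limit governs.

53.3 mm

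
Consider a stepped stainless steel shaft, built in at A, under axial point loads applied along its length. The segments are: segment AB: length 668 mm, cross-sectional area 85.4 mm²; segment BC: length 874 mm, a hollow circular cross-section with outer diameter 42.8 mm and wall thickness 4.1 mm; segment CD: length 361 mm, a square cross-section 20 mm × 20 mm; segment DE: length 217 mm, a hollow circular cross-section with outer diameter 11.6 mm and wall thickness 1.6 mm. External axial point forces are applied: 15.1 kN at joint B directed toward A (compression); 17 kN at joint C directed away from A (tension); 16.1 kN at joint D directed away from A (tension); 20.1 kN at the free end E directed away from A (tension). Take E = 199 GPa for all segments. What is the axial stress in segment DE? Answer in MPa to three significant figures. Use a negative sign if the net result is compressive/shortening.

Internal axial forces (sectioning from the free end, tension +): N_DE = 20.1 kN, N_CD = 36.2 kN, N_BC = 53.2 kN, N_AB = 38.1 kN.
A_DE = 50.27 mm².
σ_DE = N_DE/A_DE = 20100/50.27 = 399.9 MPa.

400 MPa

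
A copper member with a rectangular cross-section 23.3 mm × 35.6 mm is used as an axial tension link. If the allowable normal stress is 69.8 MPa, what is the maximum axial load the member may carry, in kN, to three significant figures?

57.9 kN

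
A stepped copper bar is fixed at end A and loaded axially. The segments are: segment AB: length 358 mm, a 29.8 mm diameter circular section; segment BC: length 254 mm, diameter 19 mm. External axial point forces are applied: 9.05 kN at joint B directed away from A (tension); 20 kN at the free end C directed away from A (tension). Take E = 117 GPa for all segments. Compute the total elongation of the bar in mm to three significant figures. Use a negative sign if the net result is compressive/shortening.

0.281 mm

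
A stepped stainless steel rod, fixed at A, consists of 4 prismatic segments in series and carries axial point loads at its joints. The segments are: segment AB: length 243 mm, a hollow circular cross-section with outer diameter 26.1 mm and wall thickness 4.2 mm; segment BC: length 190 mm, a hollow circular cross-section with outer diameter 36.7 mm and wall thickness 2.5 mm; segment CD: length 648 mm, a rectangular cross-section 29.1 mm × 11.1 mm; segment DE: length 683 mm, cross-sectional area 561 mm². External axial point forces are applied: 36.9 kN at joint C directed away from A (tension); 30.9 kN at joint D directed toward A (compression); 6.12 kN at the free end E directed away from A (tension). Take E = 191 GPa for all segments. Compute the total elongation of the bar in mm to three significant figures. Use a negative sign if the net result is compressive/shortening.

-0.123 mm

Internal axial forces (sectioning from the free end, tension +): N_DE = 6.12 kN, N_CD = -24.78 kN, N_BC = 12.12 kN, N_AB = 12.12 kN.
A_AB = 289 mm².
A_BC = 268.6 mm².
A_CD = 323 mm².
δ_AB = 12120·243/(289·191000) = 0.05336 mm
δ_BC = 12120·190/(268.6·191000) = 0.04489 mm
δ_CD = -24780·648/(323·191000) = -0.2603 mm
δ_DE = 6120·683/(561·191000) = 0.03901 mm
δ = Σδ_i = -0.123 mm.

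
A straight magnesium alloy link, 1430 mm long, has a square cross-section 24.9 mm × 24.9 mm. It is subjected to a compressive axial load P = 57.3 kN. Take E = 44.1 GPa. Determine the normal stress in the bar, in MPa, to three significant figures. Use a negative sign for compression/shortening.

A = 620 mm².
σ = N/A = -57300/620 = -92.42 MPa.

-92.4 MPa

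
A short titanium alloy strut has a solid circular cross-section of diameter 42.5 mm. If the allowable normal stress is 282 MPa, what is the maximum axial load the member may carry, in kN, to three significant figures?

A = 1419 mm².
P_max = σ_allow · A = 282 · 1419 = 400100 N = 400.1 kN.

400 kN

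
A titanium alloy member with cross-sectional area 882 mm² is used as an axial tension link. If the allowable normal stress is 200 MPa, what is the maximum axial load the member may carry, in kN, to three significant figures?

176 kN

P_max = σ_allow · A = 200 · 882 = 176400 N = 176.4 kN.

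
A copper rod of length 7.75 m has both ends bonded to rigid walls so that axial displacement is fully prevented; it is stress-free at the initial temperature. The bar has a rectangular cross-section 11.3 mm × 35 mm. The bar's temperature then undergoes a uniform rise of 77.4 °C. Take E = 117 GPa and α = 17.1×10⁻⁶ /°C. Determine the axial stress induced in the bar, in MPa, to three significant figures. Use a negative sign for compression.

Free thermal expansion αLΔT = 17.1e-6 · 7750 · 77.4 = 10.26 mm.
The walls impose strain ε = −(10.26)/7750 = -1.3235e-03; σ = Eε = 117000 · -1.3235e-03 = -154.9 MPa.

-155 MPa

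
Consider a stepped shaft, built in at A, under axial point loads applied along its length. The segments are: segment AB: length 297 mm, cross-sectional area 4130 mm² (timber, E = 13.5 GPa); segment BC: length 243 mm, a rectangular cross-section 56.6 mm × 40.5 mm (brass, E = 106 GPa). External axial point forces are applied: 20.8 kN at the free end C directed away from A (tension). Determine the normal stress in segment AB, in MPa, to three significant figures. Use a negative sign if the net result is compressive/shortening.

Internal axial forces (sectioning from the free end, tension +): N_BC = 20.8 kN, N_AB = 20.8 kN.
σ_AB = N_AB/A_AB = 20800/4130 = 5.036 MPa.

5.04 MPa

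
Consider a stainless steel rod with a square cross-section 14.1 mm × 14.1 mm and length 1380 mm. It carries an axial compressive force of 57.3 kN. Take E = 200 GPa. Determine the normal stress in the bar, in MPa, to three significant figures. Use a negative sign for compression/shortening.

-288 MPa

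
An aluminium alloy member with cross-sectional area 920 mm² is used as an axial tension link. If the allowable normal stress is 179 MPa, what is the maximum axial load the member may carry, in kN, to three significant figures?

165 kN

P_max = σ_allow · A = 179 · 920 = 164700 N = 164.7 kN.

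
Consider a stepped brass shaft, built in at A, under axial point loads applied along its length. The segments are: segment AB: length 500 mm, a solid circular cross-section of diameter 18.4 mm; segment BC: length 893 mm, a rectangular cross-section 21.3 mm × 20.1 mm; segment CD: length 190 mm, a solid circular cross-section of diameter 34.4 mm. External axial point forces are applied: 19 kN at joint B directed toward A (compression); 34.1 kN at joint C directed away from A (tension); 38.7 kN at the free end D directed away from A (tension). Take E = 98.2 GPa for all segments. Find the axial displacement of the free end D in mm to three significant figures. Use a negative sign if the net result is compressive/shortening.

2.66 mm

Internal axial forces (sectioning from the free end, tension +): N_CD = 38.7 kN, N_BC = 72.8 kN, N_AB = 53.8 kN.
A_AB = 265.9 mm².
A_BC = 428.1 mm².
A_CD = 929.4 mm².
δ_AB = 53800·500/(265.9·98200) = 1.03 mm
δ_BC = 72800·893/(428.1·98200) = 1.546 mm
δ_CD = 38700·190/(929.4·98200) = 0.08056 mm
δ = Σδ_i = 2.657 mm.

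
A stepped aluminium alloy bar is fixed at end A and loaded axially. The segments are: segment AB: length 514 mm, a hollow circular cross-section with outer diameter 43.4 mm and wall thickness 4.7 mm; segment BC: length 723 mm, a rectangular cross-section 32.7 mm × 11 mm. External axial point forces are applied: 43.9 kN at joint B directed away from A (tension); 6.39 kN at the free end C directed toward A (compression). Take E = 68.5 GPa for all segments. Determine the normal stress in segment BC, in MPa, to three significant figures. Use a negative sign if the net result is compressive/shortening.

Internal axial forces (sectioning from the free end, tension +): N_BC = -6.39 kN, N_AB = 37.51 kN.
A_BC = 359.7 mm².
σ_BC = N_BC/A_BC = -6390/359.7 = -17.76 MPa.

-17.8 MPa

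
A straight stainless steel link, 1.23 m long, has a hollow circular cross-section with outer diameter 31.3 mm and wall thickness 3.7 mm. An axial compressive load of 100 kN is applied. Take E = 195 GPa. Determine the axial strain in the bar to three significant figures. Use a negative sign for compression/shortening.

A = 320.8 mm².
σ = N/A = -311.7 MPa; ε = σ/E = -311.7/195000 = -1.598e-03.

-0.00160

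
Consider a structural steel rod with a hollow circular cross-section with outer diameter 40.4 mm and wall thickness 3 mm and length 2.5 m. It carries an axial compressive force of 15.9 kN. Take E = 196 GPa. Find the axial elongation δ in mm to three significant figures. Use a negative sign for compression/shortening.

A = 352.5 mm².
δ_mech = NL/(AE) = -15900·2500/(352.5·196000) = -0.5754 mm.

-0.575 mm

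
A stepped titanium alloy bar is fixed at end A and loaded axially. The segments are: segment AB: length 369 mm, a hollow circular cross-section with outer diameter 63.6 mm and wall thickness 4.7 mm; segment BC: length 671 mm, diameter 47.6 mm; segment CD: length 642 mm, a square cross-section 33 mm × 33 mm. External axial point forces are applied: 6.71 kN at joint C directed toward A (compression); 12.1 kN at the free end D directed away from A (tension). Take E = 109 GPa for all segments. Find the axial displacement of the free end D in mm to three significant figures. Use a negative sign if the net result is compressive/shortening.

Internal axial forces (sectioning from the free end, tension +): N_CD = 12.1 kN, N_BC = 5.39 kN, N_AB = 5.39 kN.
A_AB = 869.7 mm².
A_BC = 1780 mm².
A_CD = 1089 mm².
δ_AB = 5390·369/(869.7·109000) = 0.02098 mm
δ_BC = 5390·671/(1780·109000) = 0.01865 mm
δ_CD = 12100·642/(1089·109000) = 0.06544 mm
δ = Σδ_i = 0.1051 mm.

0.105 mm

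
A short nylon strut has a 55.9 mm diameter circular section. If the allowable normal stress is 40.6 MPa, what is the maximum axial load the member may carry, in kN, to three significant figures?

99.6 kN

A = 2454 mm².
P_max = σ_allow · A = 40.6 · 2454 = 99640 N = 99.64 kN.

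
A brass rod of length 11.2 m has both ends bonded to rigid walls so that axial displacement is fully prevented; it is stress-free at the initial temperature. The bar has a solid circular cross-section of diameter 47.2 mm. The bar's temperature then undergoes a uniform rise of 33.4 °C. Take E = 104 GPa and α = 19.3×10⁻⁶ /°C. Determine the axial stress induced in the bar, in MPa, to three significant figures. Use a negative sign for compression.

-67.0 MPa

Free thermal expansion αLΔT = 19.3e-6 · 11200 · 33.4 = 7.22 mm.
The walls impose strain ε = −(7.22)/11200 = -6.4462e-04; σ = Eε = 104000 · -6.4462e-04 = -67.04 MPa.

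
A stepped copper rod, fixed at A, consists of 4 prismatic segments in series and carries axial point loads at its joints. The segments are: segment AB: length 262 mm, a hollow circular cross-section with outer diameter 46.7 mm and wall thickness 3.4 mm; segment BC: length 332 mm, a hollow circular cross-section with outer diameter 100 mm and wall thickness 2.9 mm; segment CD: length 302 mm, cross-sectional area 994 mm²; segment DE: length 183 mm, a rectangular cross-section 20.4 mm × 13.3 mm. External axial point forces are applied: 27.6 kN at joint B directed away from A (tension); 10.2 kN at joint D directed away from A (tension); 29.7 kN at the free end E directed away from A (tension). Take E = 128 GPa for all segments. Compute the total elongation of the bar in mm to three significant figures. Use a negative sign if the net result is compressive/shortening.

Internal axial forces (sectioning from the free end, tension +): N_DE = 29.7 kN, N_CD = 39.9 kN, N_BC = 39.9 kN, N_AB = 67.5 kN.
A_AB = 462.5 mm².
A_BC = 884.6 mm².
A_DE = 271.3 mm².
δ_AB = 67500·262/(462.5·128000) = 0.2987 mm
δ_BC = 39900·332/(884.6·128000) = 0.117 mm
δ_CD = 39900·302/(994·128000) = 0.09471 mm
δ_DE = 29700·183/(271.3·128000) = 0.1565 mm
δ = Σδ_i = 0.6669 mm.

0.667 mm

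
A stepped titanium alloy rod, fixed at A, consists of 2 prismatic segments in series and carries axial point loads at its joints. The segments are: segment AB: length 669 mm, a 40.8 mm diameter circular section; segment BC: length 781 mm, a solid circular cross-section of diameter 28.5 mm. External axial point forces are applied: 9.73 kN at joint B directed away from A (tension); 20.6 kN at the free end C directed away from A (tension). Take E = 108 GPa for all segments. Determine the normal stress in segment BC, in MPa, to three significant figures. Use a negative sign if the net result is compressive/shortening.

32.3 MPa

Internal axial forces (sectioning from the free end, tension +): N_BC = 20.6 kN, N_AB = 30.33 kN.
A_BC = 637.9 mm².
σ_BC = N_BC/A_BC = 20600/637.9 = 32.29 MPa.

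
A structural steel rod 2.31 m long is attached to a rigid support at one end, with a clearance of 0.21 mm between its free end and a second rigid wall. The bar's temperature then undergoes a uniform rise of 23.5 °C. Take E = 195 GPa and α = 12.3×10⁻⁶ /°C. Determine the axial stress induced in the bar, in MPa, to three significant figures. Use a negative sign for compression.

-38.6 MPa

Free thermal expansion αLΔT = 12.3e-6 · 2310 · 23.5 = 0.6677 mm.
The walls engage after the gap closes; constrained expansion = 0.6677 − 0.21 = 0.4577 mm.
The walls impose strain ε = −(0.4577)/2310 = -1.9814e-04; σ = Eε = 195000 · -1.9814e-04 = -38.64 MPa.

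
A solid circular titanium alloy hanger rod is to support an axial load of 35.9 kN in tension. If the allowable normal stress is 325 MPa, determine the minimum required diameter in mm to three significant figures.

11.9 mm

Required area A ≥ P/σ_allow = 35900/325 = 110.5 mm².
For a solid circular section, d ≥ √(4A/π) = 11.86 mm.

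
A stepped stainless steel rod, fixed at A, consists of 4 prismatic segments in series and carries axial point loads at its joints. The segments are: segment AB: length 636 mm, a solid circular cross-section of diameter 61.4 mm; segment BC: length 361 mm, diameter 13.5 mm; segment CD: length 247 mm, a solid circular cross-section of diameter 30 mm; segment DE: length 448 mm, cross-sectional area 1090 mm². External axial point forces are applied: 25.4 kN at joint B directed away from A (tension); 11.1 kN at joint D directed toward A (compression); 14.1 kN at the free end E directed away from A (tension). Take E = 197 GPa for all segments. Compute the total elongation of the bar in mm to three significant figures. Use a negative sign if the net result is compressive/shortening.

0.104 mm

Internal axial forces (sectioning from the free end, tension +): N_DE = 14.1 kN, N_CD = 3 kN, N_BC = 3 kN, N_AB = 28.4 kN.
A_AB = 2961 mm².
A_BC = 143.1 mm².
A_CD = 706.9 mm².
δ_AB = 28400·636/(2961·197000) = 0.03097 mm
δ_BC = 3000·361/(143.1·197000) = 0.03841 mm
δ_CD = 3000·247/(706.9·197000) = 0.005321 mm
δ_DE = 14100·448/(1090·197000) = 0.02942 mm
δ = Σδ_i = 0.1041 mm.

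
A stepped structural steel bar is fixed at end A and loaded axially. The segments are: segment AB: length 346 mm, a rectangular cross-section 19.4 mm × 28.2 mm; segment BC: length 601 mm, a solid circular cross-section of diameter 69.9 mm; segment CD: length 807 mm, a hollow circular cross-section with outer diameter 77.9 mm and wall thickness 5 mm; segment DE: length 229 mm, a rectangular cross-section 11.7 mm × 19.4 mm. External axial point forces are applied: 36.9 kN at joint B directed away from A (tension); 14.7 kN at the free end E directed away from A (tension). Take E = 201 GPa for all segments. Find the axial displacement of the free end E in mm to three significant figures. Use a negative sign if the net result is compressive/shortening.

0.299 mm

Internal axial forces (sectioning from the free end, tension +): N_DE = 14.7 kN, N_CD = 14.7 kN, N_BC = 14.7 kN, N_AB = 51.6 kN.
A_AB = 547.1 mm².
A_BC = 3837 mm².
A_CD = 1145 mm².
A_DE = 227 mm².
δ_AB = 51600·346/(547.1·201000) = 0.1624 mm
δ_BC = 14700·601/(3837·201000) = 0.01145 mm
δ_CD = 14700·807/(1145·201000) = 0.05154 mm
δ_DE = 14700·229/(227·201000) = 0.07379 mm
δ = Σδ_i = 0.2991 mm.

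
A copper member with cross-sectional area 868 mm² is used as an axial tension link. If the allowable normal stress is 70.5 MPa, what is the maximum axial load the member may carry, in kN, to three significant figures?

61.2 kN

P_max = σ_allow · A = 70.5 · 868 = 61190 N = 61.19 kN.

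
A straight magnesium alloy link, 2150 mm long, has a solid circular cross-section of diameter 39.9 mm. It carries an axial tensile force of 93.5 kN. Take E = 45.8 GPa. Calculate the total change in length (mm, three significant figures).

3.51 mm

A = 1250 mm².
δ_mech = NL/(AE) = 93500·2150/(1250·45800) = 3.51 mm.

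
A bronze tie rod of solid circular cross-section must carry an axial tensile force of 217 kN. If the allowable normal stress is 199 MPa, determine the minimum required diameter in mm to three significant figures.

37.3 mm

Required area A ≥ P/σ_allow = 217000/199 = 1090 mm².
For a solid circular section, d ≥ √(4A/π) = 37.26 mm.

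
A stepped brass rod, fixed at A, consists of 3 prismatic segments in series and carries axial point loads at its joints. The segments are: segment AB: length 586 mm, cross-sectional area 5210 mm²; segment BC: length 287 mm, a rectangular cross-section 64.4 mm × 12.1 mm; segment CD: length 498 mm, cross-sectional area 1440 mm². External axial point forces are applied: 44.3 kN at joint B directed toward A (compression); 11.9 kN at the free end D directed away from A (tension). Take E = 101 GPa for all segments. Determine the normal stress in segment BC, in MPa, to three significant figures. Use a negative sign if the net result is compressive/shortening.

Internal axial forces (sectioning from the free end, tension +): N_CD = 11.9 kN, N_BC = 11.9 kN, N_AB = -32.4 kN.
A_BC = 779.2 mm².
σ_BC = N_BC/A_BC = 11900/779.2 = 15.27 MPa.

15.3 MPa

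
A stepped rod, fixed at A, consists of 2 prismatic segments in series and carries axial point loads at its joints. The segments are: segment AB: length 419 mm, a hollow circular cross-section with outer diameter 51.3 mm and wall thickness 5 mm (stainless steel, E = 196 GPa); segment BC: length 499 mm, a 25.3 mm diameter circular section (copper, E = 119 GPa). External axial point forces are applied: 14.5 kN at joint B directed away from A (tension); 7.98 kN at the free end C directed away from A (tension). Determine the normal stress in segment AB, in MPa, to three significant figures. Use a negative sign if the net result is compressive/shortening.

Internal axial forces (sectioning from the free end, tension +): N_BC = 7.98 kN, N_AB = 22.48 kN.
A_AB = 727.3 mm².
σ_AB = N_AB/A_AB = 22480/727.3 = 30.91 MPa.

30.9 MPa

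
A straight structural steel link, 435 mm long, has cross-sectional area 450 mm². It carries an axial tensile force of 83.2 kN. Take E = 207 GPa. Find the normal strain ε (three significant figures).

σ = N/A = 184.9 MPa; ε = σ/E = 184.9/207000 = 8.932e-04.

8.93e-04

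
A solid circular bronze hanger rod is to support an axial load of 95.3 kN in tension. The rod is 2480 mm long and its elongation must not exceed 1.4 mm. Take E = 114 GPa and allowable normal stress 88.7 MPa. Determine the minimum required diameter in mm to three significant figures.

Required area A ≥ P/σ_allow = 95300/88.7 = 1074 mm².
For a solid circular section, d ≥ √(4A/π) = 36.99 mm.
Elongation limit: A ≥ PL/(Eδ_allow) = 95300·2480/(114000·1.4) = 1481 mm² ⇒ d ≥ 43.42 mm.
The elongation limit governs.

43.4 mm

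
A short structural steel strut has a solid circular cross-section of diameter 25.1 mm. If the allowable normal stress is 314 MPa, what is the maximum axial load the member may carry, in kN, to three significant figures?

A = 494.8 mm².
P_max = σ_allow · A = 314 · 494.8 = 155400 N = 155.4 kN.

155 kN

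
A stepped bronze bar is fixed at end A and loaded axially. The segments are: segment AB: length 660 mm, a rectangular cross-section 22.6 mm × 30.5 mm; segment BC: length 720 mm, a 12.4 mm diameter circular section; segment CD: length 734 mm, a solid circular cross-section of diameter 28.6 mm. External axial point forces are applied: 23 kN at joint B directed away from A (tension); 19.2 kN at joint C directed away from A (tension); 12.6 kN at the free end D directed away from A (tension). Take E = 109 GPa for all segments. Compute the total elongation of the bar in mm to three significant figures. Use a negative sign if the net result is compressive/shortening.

Internal axial forces (sectioning from the free end, tension +): N_CD = 12.6 kN, N_BC = 31.8 kN, N_AB = 54.8 kN.
A_AB = 689.3 mm².
A_BC = 120.8 mm².
A_CD = 642.4 mm².
δ_AB = 54800·660/(689.3·109000) = 0.4814 mm
δ_BC = 31800·720/(120.8·109000) = 1.739 mm
δ_CD = 12600·734/(642.4·109000) = 0.1321 mm
δ = Σδ_i = 2.353 mm.

2.35 mm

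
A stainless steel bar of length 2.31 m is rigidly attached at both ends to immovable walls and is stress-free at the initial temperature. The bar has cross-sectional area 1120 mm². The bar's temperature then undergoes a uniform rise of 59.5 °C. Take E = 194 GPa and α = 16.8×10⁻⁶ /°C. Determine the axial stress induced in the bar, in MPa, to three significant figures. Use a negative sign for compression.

-194 MPa

Free thermal expansion αLΔT = 16.8e-6 · 2310 · 59.5 = 2.309 mm.
The walls impose strain ε = −(2.309)/2310 = -9.9960e-04; σ = Eε = 194000 · -9.9960e-04 = -193.9 MPa.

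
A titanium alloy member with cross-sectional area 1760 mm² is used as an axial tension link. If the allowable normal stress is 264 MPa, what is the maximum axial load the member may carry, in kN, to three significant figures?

P_max = σ_allow · A = 264 · 1760 = 464600 N = 464.6 kN.

465 kN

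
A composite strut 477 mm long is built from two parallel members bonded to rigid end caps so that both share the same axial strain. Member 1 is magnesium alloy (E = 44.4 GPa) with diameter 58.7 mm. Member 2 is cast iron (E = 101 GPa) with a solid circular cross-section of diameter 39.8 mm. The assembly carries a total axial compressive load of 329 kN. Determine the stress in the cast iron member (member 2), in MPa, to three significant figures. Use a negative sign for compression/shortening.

-135 MPa

A_1 = 2706 mm².
A_2 = 1244 mm².
Equal strain + equilibrium ⇒ each member carries load in proportion to AE: A₁E₁ = 120200000 N, A₂E₂ = 125700000 N, ΣAE = 245800000 N.
σ₂ = P·E₂/ΣAE = -329000·101000/245800000 = -135.2 MPa.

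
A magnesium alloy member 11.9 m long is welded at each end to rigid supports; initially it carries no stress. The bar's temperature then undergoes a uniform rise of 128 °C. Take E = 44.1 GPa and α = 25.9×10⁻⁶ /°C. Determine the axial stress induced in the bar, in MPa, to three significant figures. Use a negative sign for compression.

-146 MPa

Free thermal expansion αLΔT = 25.9e-6 · 11900 · 128 = 39.45 mm.
The walls impose strain ε = −(39.45)/11900 = -3.3152e-03; σ = Eε = 44100 · -3.3152e-03 = -146.2 MPa.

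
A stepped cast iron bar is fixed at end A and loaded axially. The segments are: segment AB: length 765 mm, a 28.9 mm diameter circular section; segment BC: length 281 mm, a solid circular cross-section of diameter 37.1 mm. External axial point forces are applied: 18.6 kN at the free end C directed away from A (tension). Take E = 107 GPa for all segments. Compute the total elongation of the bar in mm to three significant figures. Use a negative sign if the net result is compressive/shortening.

0.248 mm

Internal axial forces (sectioning from the free end, tension +): N_BC = 18.6 kN, N_AB = 18.6 kN.
A_AB = 656 mm².
A_BC = 1081 mm².
δ_AB = 18600·765/(656·107000) = 0.2027 mm
δ_BC = 18600·281/(1081·107000) = 0.04519 mm
δ = Σδ_i = 0.2479 mm.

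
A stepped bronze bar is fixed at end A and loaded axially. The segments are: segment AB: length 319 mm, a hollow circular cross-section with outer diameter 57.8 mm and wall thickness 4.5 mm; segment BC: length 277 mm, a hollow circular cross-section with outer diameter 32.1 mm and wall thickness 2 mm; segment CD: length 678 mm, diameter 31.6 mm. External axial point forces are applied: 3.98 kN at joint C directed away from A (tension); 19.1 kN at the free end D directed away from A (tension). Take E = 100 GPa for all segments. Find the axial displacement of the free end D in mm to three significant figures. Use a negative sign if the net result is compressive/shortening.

0.601 mm

Internal axial forces (sectioning from the free end, tension +): N_CD = 19.1 kN, N_BC = 23.08 kN, N_AB = 23.08 kN.
A_AB = 753.5 mm².
A_BC = 189.1 mm².
A_CD = 784.3 mm².
δ_AB = 23080·319/(753.5·100000) = 0.09771 mm
δ_BC = 23080·277/(189.1·100000) = 0.338 mm
δ_CD = 19100·678/(784.3·100000) = 0.1651 mm
δ = Σδ_i = 0.6009 mm.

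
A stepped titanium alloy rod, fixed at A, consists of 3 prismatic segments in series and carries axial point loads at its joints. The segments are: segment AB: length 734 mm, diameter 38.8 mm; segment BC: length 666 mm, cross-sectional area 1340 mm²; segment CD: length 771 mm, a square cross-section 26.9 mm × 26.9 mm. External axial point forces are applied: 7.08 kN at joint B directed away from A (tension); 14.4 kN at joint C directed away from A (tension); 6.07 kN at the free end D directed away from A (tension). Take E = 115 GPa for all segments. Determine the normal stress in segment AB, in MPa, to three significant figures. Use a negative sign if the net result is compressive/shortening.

23.3 MPa

Internal axial forces (sectioning from the free end, tension +): N_CD = 6.07 kN, N_BC = 20.47 kN, N_AB = 27.55 kN.
A_AB = 1182 mm².
σ_AB = N_AB/A_AB = 27550/1182 = 23.3 MPa.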